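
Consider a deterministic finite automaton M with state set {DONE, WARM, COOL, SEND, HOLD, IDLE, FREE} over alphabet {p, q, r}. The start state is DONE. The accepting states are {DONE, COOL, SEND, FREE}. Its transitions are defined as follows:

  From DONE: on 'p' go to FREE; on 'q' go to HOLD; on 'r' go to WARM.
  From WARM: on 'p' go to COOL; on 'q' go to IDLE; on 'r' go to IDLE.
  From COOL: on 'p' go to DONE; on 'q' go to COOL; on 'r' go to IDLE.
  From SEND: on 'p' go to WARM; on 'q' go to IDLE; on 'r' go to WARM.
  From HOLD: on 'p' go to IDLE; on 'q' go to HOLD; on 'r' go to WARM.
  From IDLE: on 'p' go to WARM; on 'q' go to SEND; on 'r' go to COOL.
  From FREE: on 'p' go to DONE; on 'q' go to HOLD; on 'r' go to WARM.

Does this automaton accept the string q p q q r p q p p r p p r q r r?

DONE → HOLD → IDLE → SEND → IDLE → COOL → DONE → HOLD → IDLE → WARM → IDLE → WARM → COOL → IDLE → SEND → WARM → IDLE
End state IDLE is not accepting.

No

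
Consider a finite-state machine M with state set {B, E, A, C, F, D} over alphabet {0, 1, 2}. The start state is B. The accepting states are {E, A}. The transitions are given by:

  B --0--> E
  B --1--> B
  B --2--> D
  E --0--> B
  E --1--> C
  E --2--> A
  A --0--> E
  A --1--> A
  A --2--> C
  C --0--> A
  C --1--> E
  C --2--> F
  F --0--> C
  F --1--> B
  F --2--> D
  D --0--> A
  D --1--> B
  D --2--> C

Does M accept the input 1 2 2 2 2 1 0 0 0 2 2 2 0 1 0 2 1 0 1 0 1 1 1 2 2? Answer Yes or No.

No

start at B
read '1': B → B
read '2': B → D
read '2': D → C
read '2': C → F
read '2': F → D
read '1': D → B
read '0': B → E
read '0': E → B
read '0': B → E
read '2': E → A
read '2': A → C
read '2': C → F
read '0': F → C
read '1': C → E
read '0': E → B
read '2': B → D
read '1': D → B
read '0': B → E
read '1': E → C
read '0': C → A
read '1': A → A
read '1': A → A
read '1': A → A
read '2': A → C
read '2': C → F
End state F is not accepting.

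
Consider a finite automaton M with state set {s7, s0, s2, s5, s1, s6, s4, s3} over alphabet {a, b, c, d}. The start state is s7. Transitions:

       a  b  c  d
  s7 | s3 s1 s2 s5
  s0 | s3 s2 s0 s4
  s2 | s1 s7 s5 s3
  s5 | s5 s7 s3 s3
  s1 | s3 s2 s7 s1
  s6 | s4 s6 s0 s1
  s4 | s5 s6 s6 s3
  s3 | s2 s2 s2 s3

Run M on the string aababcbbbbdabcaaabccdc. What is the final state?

Trace: s7 -a-> s3 -a-> s2 -b-> s7 -a-> s3 -b-> s2 -c-> s5 -b-> s7 -b-> s1 -b-> s2 -b-> s7 -d-> s5 -a-> s5 -b-> s7 -c-> s2 -a-> s1 -a-> s3 -a-> s2 -b-> s7 -c-> s2 -c-> s5 -d-> s3 -c-> s2

s2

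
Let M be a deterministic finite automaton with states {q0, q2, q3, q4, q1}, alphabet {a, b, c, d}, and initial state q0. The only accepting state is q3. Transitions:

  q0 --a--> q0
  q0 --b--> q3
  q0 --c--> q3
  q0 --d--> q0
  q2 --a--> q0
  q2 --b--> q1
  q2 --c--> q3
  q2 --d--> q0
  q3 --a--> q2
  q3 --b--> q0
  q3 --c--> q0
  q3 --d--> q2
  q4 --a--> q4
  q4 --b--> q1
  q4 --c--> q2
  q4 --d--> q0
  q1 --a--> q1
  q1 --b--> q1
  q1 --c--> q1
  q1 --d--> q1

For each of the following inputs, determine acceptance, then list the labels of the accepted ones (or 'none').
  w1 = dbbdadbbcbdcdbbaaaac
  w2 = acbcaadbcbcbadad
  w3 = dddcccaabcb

w3

w1: Trace: q0 -d-> q0 -b-> q3 -b-> q0 -d-> q0 -a-> q0 -d-> q0 -b-> q3 -b-> q0 -c-> q3 -b-> q0 -d-> q0 -c-> q3 -d-> q2 -b-> q1 -b-> q1 -a-> q1 -a-> q1 -a-> q1 -a-> q1 -c-> q1  → end q1, rejected
w2: Trace: q0 -a-> q0 -c-> q3 -b-> q0 -c-> q3 -a-> q2 -a-> q0 -d-> q0 -b-> q3 -c-> q0 -b-> q3 -c-> q0 -b-> q3 -a-> q2 -d-> q0 -a-> q0 -d-> q0  → end q0, rejected
w3: Trace: q0 -d-> q0 -d-> q0 -d-> q0 -c-> q3 -c-> q0 -c-> q3 -a-> q2 -a-> q0 -b-> q3 -c-> q0 -b-> q3  → end q3, accepted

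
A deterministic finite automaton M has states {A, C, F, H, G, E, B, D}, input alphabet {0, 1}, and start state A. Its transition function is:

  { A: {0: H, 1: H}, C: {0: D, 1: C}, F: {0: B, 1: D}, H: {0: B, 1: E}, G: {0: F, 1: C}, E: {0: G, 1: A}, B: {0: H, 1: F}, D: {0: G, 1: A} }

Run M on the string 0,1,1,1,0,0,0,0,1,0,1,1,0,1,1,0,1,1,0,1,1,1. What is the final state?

C

Trace: A -0-> H -1-> E -1-> A -1-> H -0-> B -0-> H -0-> B -0-> H -1-> E -0-> G -1-> C -1-> C -0-> D -1-> A -1-> H -0-> B -1-> F -1-> D -0-> G -1-> C -1-> C -1-> C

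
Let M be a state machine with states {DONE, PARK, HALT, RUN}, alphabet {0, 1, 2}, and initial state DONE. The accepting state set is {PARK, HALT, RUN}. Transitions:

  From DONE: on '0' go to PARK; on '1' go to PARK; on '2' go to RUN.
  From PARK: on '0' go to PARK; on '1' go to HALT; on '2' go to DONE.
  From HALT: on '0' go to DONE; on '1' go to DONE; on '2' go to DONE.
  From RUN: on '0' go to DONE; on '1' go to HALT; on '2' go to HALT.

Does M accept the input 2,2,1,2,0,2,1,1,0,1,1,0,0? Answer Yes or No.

Yes

DONE → RUN → HALT → DONE → RUN → DONE → RUN → HALT → DONE → PARK → HALT → DONE → PARK → PARK
End state PARK is accepting.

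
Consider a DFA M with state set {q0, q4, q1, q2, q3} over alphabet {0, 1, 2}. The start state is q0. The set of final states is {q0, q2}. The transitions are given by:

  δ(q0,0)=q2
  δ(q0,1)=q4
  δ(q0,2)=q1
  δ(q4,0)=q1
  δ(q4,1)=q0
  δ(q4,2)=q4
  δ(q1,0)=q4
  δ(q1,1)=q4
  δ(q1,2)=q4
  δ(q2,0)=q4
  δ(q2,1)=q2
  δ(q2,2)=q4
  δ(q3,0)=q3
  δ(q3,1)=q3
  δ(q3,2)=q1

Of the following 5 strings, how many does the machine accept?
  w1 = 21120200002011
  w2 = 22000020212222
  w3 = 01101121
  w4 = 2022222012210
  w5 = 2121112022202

3

w1: q0 → q1 → q4 → q0 → q1 → q4 → q4 → q1 → q4 → q1 → q4 → q4 → q1 → q4 → q0  → end q0, accepted
w2: q0 → q1 → q4 → q1 → q4 → q1 → q4 → q4 → q1 → q4 → q0 → q1 → q4 → q4 → q4  → end q4, rejected
w3: q0 → q2 → q2 → q2 → q4 → q0 → q4 → q4 → q0  → end q0, accepted
w4: q0 → q1 → q4 → q4 → q4 → q4 → q4 → q4 → q1 → q4 → q4 → q4 → q0 → q2  → end q2, accepted
w5: q0 → q1 → q4 → q4 → q0 → q4 → q0 → q1 → q4 → q4 → q4 → q4 → q1 → q4  → end q4, rejected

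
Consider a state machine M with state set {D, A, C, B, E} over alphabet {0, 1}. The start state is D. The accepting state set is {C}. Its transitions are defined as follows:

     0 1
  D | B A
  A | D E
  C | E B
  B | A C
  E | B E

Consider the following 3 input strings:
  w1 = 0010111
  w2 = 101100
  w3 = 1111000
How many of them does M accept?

w1: Trace: D -0-> B -0-> A -1-> E -0-> B -1-> C -1-> B -1-> C  → end C, accepted
w2: Trace: D -1-> A -0-> D -1-> A -1-> E -0-> B -0-> A  → end A, rejected
w3: Trace: D -1-> A -1-> E -1-> E -1-> E -0-> B -0-> A -0-> D  → end D, rejected

1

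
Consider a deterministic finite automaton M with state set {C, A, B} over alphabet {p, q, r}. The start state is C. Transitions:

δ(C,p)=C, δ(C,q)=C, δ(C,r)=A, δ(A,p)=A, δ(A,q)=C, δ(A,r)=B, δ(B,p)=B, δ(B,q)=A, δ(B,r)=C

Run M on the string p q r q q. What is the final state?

Trace: C -p-> C -q-> C -r-> A -q-> C -q-> C

C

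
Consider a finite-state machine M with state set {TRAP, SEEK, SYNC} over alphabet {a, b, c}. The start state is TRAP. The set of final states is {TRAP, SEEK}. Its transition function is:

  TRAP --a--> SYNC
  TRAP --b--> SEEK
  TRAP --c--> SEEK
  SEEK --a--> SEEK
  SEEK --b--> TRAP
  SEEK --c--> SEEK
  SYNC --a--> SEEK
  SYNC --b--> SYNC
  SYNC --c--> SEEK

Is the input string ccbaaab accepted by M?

Yes

TRAP → SEEK → SEEK → TRAP → SYNC → SEEK → SEEK → TRAP
End state TRAP is accepting.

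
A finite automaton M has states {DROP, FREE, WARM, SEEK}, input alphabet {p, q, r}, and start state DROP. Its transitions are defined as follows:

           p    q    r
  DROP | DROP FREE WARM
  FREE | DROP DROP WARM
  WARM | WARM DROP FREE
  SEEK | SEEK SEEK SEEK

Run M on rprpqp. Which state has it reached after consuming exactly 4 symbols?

Trace: DROP -r-> WARM -p-> WARM -r-> FREE -p-> DROP
After 4 symbols: DROP.

DROP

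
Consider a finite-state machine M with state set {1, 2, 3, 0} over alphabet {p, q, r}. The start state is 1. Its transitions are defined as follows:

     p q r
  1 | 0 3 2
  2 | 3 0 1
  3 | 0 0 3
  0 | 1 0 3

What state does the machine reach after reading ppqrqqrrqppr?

3

Trace: 1 -p-> 0 -p-> 1 -q-> 3 -r-> 3 -q-> 0 -q-> 0 -r-> 3 -r-> 3 -q-> 0 -p-> 1 -p-> 0 -r-> 3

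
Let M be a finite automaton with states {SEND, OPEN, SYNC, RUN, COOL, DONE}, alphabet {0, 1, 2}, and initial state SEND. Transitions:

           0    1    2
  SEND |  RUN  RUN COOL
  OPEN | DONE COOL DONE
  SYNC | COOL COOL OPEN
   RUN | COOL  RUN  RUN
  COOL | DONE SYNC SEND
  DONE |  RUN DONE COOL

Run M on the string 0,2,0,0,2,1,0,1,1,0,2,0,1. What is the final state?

DONE

Trace: SEND -0-> RUN -2-> RUN -0-> COOL -0-> DONE -2-> COOL -1-> SYNC -0-> COOL -1-> SYNC -1-> COOL -0-> DONE -2-> COOL -0-> DONE -1-> DONE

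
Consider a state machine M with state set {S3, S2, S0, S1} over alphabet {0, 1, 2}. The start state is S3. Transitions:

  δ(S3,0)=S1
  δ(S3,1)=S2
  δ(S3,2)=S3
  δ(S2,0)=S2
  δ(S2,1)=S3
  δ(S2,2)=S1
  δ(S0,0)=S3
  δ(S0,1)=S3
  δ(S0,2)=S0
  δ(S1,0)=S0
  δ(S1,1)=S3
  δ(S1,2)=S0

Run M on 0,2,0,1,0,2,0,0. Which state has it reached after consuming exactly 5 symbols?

S2

start at S3
read '0': S3 → S1
read '2': S1 → S0
read '0': S0 → S3
read '1': S3 → S2
read '0': S2 → S2
After 5 symbols: S2.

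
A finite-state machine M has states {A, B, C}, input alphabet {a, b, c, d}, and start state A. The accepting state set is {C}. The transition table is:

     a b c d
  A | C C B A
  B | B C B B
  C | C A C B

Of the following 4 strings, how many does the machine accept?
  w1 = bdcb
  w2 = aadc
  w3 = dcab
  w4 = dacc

w1: Trace: A -b-> C -d-> B -c-> B -b-> C  → end C, accepted
w2: Trace: A -a-> C -a-> C -d-> B -c-> B  → end B, rejected
w3: Trace: A -d-> A -c-> B -a-> B -b-> C  → end C, accepted
w4: Trace: A -d-> A -a-> C -c-> C -c-> C  → end C, accepted

3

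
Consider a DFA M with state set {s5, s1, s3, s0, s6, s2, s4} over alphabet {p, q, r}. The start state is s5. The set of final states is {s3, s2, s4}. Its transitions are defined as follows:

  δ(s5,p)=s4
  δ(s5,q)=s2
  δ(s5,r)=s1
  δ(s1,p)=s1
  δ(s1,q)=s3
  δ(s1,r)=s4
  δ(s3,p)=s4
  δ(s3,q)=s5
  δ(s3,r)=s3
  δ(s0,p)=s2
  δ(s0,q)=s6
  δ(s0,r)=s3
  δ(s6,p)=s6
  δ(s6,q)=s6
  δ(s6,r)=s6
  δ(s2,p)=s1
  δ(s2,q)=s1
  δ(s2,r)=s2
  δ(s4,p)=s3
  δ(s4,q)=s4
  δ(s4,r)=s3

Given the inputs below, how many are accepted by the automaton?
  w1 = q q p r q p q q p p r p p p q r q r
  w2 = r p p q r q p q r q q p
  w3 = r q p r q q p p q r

2

w1:
  start at s5
  read 'q': s5 → s2
  read 'q': s2 → s1
  read 'p': s1 → s1
  read 'r': s1 → s4
  read 'q': s4 → s4
  read 'p': s4 → s3
  read 'q': s3 → s5
  read 'q': s5 → s2
  read 'p': s2 → s1
  read 'p': s1 → s1
  read 'r': s1 → s4
  read 'p': s4 → s3
  read 'p': s3 → s4
  read 'p': s4 → s3
  read 'q': s3 → s5
  read 'r': s5 → s1
  read 'q': s1 → s3
  read 'r': s3 → s3
  end s3, accepted
w2:
  start at s5
  read 'r': s5 → s1
  read 'p': s1 → s1
  read 'p': s1 → s1
  read 'q': s1 → s3
  read 'r': s3 → s3
  read 'q': s3 → s5
  read 'p': s5 → s4
  read 'q': s4 → s4
  read 'r': s4 → s3
  read 'q': s3 → s5
  read 'q': s5 → s2
  read 'p': s2 → s1
  end s1, rejected
w3:
  start at s5
  read 'r': s5 → s1
  read 'q': s1 → s3
  read 'p': s3 → s4
  read 'r': s4 → s3
  read 'q': s3 → s5
  read 'q': s5 → s2
  read 'p': s2 → s1
  read 'p': s1 → s1
  read 'q': s1 → s3
  read 'r': s3 → s3
  end s3, accepted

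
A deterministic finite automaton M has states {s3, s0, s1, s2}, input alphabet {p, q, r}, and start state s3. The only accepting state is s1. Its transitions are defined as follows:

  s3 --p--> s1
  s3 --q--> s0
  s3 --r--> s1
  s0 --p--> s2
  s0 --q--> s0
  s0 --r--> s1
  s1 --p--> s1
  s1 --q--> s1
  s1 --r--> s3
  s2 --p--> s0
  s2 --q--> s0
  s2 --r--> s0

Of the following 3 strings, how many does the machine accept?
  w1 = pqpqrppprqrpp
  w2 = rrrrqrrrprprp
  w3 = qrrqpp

w1: s3 → s1 → s1 → s1 → s1 → s3 → s1 → s1 → s1 → s3 → s0 → s1 → s1 → s1  → end s1, accepted
w2: s3 → s1 → s3 → s1 → s3 → s0 → s1 → s3 → s1 → s1 → s3 → s1 → s3 → s1  → end s1, accepted
w3: s3 → s0 → s1 → s3 → s0 → s2 → s0  → end s0, rejected

2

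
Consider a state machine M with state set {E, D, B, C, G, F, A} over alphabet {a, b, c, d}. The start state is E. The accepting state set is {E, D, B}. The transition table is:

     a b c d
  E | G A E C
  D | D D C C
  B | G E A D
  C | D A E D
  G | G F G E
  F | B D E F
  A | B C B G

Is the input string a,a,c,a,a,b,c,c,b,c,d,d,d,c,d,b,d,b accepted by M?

start at E
read 'a': E → G
read 'a': G → G
read 'c': G → G
read 'a': G → G
read 'a': G → G
read 'b': G → F
read 'c': F → E
read 'c': E → E
read 'b': E → A
read 'c': A → B
read 'd': B → D
read 'd': D → C
read 'd': C → D
read 'c': D → C
read 'd': C → D
read 'b': D → D
read 'd': D → C
read 'b': C → A
End state A is not accepting.

No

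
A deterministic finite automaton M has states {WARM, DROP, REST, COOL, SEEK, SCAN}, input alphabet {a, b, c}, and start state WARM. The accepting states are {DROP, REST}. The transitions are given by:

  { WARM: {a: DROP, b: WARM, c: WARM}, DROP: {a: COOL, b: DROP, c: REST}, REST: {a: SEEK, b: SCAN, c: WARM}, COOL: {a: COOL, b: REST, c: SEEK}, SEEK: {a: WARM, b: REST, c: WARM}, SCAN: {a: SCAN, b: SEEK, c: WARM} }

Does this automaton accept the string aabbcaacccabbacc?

start at WARM
read 'a': WARM → DROP
read 'a': DROP → COOL
read 'b': COOL → REST
read 'b': REST → SCAN
read 'c': SCAN → WARM
read 'a': WARM → DROP
read 'a': DROP → COOL
read 'c': COOL → SEEK
read 'c': SEEK → WARM
read 'c': WARM → WARM
read 'a': WARM → DROP
read 'b': DROP → DROP
read 'b': DROP → DROP
read 'a': DROP → COOL
read 'c': COOL → SEEK
read 'c': SEEK → WARM
End state WARM is not accepting.

No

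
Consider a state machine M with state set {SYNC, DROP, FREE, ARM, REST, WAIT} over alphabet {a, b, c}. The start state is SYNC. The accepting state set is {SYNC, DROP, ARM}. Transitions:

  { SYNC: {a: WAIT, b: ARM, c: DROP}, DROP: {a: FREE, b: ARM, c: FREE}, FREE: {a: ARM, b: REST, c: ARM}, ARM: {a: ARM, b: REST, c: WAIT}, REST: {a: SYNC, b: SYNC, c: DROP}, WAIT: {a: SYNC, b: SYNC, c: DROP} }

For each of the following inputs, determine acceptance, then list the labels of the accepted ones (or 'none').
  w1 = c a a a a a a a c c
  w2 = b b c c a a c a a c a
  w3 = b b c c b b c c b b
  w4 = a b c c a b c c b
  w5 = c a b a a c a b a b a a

w1, w3, w5

w1: SYNC → DROP → FREE → ARM → ARM → ARM → ARM → ARM → ARM → WAIT → DROP  → end DROP, accepted
w2: SYNC → ARM → REST → DROP → FREE → ARM → ARM → WAIT → SYNC → WAIT → DROP → FREE  → end FREE, rejected
w3: SYNC → ARM → REST → DROP → FREE → REST → SYNC → DROP → FREE → REST → SYNC  → end SYNC, accepted
w4: SYNC → WAIT → SYNC → DROP → FREE → ARM → REST → DROP → FREE → REST  → end REST, rejected
w5: SYNC → DROP → FREE → REST → SYNC → WAIT → DROP → FREE → REST → SYNC → ARM → ARM → ARM  → end ARM, accepted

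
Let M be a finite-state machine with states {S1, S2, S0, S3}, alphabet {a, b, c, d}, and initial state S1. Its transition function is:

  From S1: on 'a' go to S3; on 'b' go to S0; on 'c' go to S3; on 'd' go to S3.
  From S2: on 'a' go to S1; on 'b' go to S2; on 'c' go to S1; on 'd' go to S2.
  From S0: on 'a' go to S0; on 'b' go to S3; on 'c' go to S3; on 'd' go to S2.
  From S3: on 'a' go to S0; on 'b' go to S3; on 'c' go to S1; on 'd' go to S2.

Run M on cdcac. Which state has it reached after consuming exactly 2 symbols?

S2

S1 → S3 → S2
After 2 symbols: S2.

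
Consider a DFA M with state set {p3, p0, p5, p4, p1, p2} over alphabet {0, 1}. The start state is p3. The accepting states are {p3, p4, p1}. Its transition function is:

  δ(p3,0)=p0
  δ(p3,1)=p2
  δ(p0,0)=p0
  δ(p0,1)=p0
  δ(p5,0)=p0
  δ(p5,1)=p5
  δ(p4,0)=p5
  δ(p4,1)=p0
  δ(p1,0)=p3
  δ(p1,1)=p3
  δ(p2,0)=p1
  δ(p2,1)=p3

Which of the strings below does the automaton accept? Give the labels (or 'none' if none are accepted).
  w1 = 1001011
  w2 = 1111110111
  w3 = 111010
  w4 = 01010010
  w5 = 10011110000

none

w1: Trace: p3 -1-> p2 -0-> p1 -0-> p3 -1-> p2 -0-> p1 -1-> p3 -1-> p2  → end p2, rejected
w2: Trace: p3 -1-> p2 -1-> p3 -1-> p2 -1-> p3 -1-> p2 -1-> p3 -0-> p0 -1-> p0 -1-> p0 -1-> p0  → end p0, rejected
w3: Trace: p3 -1-> p2 -1-> p3 -1-> p2 -0-> p1 -1-> p3 -0-> p0  → end p0, rejected
w4: Trace: p3 -0-> p0 -1-> p0 -0-> p0 -1-> p0 -0-> p0 -0-> p0 -1-> p0 -0-> p0  → end p0, rejected
w5: Trace: p3 -1-> p2 -0-> p1 -0-> p3 -1-> p2 -1-> p3 -1-> p2 -1-> p3 -0-> p0 -0-> p0 -0-> p0 -0-> p0  → end p0, rejected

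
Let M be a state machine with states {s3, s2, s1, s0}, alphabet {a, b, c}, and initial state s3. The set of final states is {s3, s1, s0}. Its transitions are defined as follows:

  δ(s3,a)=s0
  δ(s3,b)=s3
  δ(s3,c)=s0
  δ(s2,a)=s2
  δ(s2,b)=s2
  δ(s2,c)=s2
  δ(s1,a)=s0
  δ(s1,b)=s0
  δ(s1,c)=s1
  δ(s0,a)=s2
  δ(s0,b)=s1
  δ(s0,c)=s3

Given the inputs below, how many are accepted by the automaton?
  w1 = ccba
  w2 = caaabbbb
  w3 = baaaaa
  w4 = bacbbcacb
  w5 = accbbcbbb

w1: s3 → s0 → s3 → s3 → s0  → end s0, accepted
w2: s3 → s0 → s2 → s2 → s2 → s2 → s2 → s2 → s2  → end s2, rejected
w3: s3 → s3 → s0 → s2 → s2 → s2 → s2  → end s2, rejected
w4: s3 → s3 → s0 → s3 → s3 → s3 → s0 → s2 → s2 → s2  → end s2, rejected
w5: s3 → s0 → s3 → s0 → s1 → s0 → s3 → s3 → s3 → s3  → end s3, accepted

2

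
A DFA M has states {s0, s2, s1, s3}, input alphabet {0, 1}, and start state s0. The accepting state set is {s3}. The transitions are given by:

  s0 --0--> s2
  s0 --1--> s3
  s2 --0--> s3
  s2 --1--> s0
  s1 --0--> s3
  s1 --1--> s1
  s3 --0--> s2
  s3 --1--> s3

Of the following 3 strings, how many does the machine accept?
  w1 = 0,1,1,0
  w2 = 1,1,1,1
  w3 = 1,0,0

w1:
  start at s0
  read '0': s0 → s2
  read '1': s2 → s0
  read '1': s0 → s3
  read '0': s3 → s2
  end s2, rejected
w2:
  start at s0
  read '1': s0 → s3
  read '1': s3 → s3
  read '1': s3 → s3
  read '1': s3 → s3
  end s3, accepted
w3:
  start at s0
  read '1': s0 → s3
  read '0': s3 → s2
  read '0': s2 → s3
  end s3, accepted

2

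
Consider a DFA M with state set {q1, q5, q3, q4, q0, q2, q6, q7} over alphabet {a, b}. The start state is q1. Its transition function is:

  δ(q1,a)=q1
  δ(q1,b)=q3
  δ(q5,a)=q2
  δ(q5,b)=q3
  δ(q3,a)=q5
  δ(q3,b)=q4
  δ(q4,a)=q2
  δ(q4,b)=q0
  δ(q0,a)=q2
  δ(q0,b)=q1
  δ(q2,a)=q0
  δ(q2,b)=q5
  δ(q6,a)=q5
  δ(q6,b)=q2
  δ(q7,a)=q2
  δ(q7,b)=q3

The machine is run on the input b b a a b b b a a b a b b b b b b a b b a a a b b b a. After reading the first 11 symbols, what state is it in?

q1

Trace: q1 -b-> q3 -b-> q4 -a-> q2 -a-> q0 -b-> q1 -b-> q3 -b-> q4 -a-> q2 -a-> q0 -b-> q1 -a-> q1
After 11 symbols: q1.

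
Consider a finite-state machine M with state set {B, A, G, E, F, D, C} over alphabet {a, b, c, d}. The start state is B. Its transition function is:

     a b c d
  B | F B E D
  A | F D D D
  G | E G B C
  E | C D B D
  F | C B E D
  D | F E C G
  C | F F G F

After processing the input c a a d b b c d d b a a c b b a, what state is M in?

C

Trace: B -c-> E -a-> C -a-> F -d-> D -b-> E -b-> D -c-> C -d-> F -d-> D -b-> E -a-> C -a-> F -c-> E -b-> D -b-> E -a-> C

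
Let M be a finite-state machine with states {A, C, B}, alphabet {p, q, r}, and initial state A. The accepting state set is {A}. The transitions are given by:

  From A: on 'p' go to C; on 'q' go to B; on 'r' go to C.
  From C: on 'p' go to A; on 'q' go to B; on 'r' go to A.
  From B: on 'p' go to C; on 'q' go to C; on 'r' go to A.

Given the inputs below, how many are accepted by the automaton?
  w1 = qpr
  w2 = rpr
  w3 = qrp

1

w1: Trace: A -q-> B -p-> C -r-> A  → end A, accepted
w2: Trace: A -r-> C -p-> A -r-> C  → end C, rejected
w3: Trace: A -q-> B -r-> A -p-> C  → end C, rejected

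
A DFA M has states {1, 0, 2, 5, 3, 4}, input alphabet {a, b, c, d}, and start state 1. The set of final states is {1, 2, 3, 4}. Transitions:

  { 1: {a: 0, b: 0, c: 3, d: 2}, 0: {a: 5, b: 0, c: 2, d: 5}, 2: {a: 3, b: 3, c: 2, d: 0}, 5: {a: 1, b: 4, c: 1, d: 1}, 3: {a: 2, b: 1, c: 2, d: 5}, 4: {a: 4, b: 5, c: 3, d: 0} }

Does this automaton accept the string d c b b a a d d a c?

Yes

1 → 2 → 2 → 3 → 1 → 0 → 5 → 1 → 2 → 3 → 2
End state 2 is accepting.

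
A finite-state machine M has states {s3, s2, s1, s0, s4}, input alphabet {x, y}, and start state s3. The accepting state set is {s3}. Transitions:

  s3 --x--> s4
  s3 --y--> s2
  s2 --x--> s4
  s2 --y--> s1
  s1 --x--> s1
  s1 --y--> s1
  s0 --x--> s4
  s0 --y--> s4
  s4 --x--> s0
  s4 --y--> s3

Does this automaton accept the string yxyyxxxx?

start at s3
read 'y': s3 → s2
read 'x': s2 → s4
read 'y': s4 → s3
read 'y': s3 → s2
read 'x': s2 → s4
read 'x': s4 → s0
read 'x': s0 → s4
read 'x': s4 → s0
End state s0 is not accepting.

No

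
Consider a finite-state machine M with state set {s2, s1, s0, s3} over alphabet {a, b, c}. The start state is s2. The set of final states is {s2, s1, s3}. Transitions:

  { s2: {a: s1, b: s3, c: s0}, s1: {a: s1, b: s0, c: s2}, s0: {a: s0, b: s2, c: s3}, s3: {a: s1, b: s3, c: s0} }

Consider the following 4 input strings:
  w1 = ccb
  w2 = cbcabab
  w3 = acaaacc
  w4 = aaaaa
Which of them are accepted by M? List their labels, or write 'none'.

w1: s2 → s0 → s3 → s3  → end s3, accepted
w2: s2 → s0 → s2 → s0 → s0 → s2 → s1 → s0  → end s0, rejected
w3: s2 → s1 → s2 → s1 → s1 → s1 → s2 → s0  → end s0, rejected
w4: s2 → s1 → s1 → s1 → s1 → s1  → end s1, accepted

w1, w4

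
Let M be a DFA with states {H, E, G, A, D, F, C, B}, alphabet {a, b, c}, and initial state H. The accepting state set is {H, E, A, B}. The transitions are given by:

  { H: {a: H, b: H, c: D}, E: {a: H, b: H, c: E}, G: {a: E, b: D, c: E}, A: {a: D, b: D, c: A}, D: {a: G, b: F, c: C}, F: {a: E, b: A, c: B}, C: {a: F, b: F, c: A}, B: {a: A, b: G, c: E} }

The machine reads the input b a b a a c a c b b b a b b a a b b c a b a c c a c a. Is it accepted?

Trace: H -b-> H -a-> H -b-> H -a-> H -a-> H -c-> D -a-> G -c-> E -b-> H -b-> H -b-> H -a-> H -b-> H -b-> H -a-> H -a-> H -b-> H -b-> H -c-> D -a-> G -b-> D -a-> G -c-> E -c-> E -a-> H -c-> D -a-> G
End state G is not accepting.

No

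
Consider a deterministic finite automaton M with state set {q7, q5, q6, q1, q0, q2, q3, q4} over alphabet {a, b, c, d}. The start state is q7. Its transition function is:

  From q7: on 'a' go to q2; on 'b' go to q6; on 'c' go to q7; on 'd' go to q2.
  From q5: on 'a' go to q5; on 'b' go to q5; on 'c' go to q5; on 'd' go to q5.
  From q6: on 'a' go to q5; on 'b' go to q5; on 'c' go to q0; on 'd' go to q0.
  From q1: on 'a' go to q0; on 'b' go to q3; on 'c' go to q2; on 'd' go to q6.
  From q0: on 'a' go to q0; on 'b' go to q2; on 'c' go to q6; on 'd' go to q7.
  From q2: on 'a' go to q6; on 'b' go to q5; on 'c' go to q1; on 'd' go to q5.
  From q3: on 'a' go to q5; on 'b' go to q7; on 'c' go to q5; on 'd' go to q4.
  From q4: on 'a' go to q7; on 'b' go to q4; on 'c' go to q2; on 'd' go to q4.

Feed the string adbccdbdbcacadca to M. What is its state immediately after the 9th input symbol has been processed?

Trace: q7 -a-> q2 -d-> q5 -b-> q5 -c-> q5 -c-> q5 -d-> q5 -b-> q5 -d-> q5 -b-> q5
After 9 symbols: q5.

q5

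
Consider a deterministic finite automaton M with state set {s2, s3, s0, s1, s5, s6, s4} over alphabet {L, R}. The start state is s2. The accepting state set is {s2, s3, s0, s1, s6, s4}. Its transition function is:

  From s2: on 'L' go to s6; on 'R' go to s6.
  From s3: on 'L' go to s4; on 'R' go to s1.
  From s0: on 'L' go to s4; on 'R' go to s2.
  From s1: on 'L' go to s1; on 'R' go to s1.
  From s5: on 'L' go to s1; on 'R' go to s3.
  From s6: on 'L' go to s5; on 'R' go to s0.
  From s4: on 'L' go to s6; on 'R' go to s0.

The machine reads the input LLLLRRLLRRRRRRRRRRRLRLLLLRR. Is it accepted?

start at s2
read 'L': s2 → s6
read 'L': s6 → s5
read 'L': s5 → s1
read 'L': s1 → s1
read 'R': s1 → s1
read 'R': s1 → s1
read 'L': s1 → s1
read 'L': s1 → s1
read 'R': s1 → s1
read 'R': s1 → s1
read 'R': s1 → s1
read 'R': s1 → s1
read 'R': s1 → s1
read 'R': s1 → s1
read 'R': s1 → s1
read 'R': s1 → s1
read 'R': s1 → s1
read 'R': s1 → s1
read 'R': s1 → s1
read 'L': s1 → s1
read 'R': s1 → s1
read 'L': s1 → s1
read 'L': s1 → s1
read 'L': s1 → s1
read 'L': s1 → s1
read 'R': s1 → s1
read 'R': s1 → s1
End state s1 is accepting.

Yes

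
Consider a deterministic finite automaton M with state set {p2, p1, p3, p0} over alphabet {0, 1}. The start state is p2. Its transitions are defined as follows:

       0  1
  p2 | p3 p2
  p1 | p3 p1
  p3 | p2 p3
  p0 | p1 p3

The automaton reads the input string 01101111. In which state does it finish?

p2

Trace: p2 -0-> p3 -1-> p3 -1-> p3 -0-> p2 -1-> p2 -1-> p2 -1-> p2 -1-> p2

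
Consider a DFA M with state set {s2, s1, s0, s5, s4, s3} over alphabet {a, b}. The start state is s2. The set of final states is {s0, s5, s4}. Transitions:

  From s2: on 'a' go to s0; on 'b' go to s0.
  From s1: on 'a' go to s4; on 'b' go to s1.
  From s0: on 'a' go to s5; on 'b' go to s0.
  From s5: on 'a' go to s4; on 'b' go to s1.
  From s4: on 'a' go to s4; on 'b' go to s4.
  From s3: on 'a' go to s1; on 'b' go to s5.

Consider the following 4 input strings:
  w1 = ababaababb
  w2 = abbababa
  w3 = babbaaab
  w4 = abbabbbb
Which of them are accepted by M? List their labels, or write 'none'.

w1, w2, w3

w1: s2 → s0 → s0 → s5 → s1 → s4 → s4 → s4 → s4 → s4 → s4  → end s4, accepted
w2: s2 → s0 → s0 → s0 → s5 → s1 → s4 → s4 → s4  → end s4, accepted
w3: s2 → s0 → s5 → s1 → s1 → s4 → s4 → s4 → s4  → end s4, accepted
w4: s2 → s0 → s0 → s0 → s5 → s1 → s1 → s1 → s1  → end s1, rejected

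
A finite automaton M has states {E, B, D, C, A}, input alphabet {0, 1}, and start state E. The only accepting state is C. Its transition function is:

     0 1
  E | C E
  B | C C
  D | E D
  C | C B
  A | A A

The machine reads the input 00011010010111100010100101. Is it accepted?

E → C → C → C → B → C → C → B → C → C → B → C → B → C → B → C → C → C → C → B → C → B → C → C → B → C → B
End state B is not accepting.

No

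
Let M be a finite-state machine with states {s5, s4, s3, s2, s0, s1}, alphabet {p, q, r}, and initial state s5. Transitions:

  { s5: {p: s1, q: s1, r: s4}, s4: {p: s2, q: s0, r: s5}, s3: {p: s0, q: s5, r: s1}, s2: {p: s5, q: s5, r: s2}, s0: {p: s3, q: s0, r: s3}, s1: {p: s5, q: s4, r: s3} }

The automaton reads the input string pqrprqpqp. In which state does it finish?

s2

start at s5
read 'p': s5 → s1
read 'q': s1 → s4
read 'r': s4 → s5
read 'p': s5 → s1
read 'r': s1 → s3
read 'q': s3 → s5
read 'p': s5 → s1
read 'q': s1 → s4
read 'p': s4 → s2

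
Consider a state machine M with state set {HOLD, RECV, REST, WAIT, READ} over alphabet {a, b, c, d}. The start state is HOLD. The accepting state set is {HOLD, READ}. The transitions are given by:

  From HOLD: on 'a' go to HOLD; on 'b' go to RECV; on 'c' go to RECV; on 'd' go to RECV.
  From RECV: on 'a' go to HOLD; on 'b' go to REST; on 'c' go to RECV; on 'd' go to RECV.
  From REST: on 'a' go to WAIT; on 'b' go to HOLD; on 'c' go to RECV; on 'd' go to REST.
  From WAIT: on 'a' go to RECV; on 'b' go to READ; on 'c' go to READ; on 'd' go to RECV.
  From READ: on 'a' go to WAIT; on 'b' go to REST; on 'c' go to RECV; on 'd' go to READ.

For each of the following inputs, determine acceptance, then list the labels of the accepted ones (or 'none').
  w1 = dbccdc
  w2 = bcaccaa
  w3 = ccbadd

w1:
  start at HOLD
  read 'd': HOLD → RECV
  read 'b': RECV → REST
  read 'c': REST → RECV
  read 'c': RECV → RECV
  read 'd': RECV → RECV
  read 'c': RECV → RECV
  end RECV, rejected
w2:
  start at HOLD
  read 'b': HOLD → RECV
  read 'c': RECV → RECV
  read 'a': RECV → HOLD
  read 'c': HOLD → RECV
  read 'c': RECV → RECV
  read 'a': RECV → HOLD
  read 'a': HOLD → HOLD
  end HOLD, accepted
w3:
  start at HOLD
  read 'c': HOLD → RECV
  read 'c': RECV → RECV
  read 'b': RECV → REST
  read 'a': REST → WAIT
  read 'd': WAIT → RECV
  read 'd': RECV → RECV
  end RECV, rejected

w2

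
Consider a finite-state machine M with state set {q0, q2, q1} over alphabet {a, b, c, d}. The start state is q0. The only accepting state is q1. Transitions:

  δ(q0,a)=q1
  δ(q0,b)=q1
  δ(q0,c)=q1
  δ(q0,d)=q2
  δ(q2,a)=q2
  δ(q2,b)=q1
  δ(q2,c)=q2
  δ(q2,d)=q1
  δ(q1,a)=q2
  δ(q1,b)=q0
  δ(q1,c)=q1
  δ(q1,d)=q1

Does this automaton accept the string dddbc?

q0 → q2 → q1 → q1 → q0 → q1
End state q1 is accepting.

Yes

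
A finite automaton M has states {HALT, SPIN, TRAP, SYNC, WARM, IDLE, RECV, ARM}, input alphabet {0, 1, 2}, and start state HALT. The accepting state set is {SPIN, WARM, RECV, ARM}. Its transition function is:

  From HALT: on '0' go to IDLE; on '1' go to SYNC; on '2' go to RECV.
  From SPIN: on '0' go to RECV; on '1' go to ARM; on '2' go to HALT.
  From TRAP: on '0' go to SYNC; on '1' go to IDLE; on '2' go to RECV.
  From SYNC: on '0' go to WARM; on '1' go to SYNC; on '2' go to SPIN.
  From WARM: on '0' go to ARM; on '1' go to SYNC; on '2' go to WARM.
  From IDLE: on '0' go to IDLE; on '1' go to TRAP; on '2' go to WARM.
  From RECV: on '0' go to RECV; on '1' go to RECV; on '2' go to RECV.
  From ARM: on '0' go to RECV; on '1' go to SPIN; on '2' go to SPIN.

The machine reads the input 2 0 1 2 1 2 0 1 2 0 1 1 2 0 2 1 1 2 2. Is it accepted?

Yes

HALT → RECV → RECV → RECV → RECV → RECV → RECV → RECV → RECV → RECV → RECV → RECV → RECV → RECV → RECV → RECV → RECV → RECV → RECV → RECV
End state RECV is accepting.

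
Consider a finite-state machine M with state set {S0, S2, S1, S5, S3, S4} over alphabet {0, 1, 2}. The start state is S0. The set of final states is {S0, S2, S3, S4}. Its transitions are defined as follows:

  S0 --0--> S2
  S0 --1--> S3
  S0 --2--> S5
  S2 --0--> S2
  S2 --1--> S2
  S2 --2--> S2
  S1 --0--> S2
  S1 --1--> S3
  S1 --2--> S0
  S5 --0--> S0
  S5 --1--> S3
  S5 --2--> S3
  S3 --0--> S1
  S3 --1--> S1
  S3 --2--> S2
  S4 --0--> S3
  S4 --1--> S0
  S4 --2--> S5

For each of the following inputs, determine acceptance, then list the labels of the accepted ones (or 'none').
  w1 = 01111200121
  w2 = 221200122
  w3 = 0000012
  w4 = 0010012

w1: S0 → S2 → S2 → S2 → S2 → S2 → S2 → S2 → S2 → S2 → S2 → S2  → end S2, accepted
w2: S0 → S5 → S3 → S1 → S0 → S2 → S2 → S2 → S2 → S2  → end S2, accepted
w3: S0 → S2 → S2 → S2 → S2 → S2 → S2 → S2  → end S2, accepted
w4: S0 → S2 → S2 → S2 → S2 → S2 → S2 → S2  → end S2, accepted

w1, w2, w3, w4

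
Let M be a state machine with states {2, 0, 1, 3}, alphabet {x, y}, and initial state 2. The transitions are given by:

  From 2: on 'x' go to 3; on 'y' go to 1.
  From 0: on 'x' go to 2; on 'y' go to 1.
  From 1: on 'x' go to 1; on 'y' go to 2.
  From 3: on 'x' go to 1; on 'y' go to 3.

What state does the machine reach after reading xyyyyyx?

1

start at 2
read 'x': 2 → 3
read 'y': 3 → 3
read 'y': 3 → 3
read 'y': 3 → 3
read 'y': 3 → 3
read 'y': 3 → 3
read 'x': 3 → 1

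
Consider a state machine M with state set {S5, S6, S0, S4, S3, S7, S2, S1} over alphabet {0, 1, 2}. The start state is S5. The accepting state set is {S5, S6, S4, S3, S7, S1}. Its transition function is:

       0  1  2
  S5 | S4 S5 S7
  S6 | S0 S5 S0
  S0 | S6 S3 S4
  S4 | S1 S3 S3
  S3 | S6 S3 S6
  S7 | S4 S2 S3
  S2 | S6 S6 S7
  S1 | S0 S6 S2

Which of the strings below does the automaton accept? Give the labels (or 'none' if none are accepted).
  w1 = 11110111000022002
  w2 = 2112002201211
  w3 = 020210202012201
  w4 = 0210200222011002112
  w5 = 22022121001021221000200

w1: Trace: S5 -1-> S5 -1-> S5 -1-> S5 -1-> S5 -0-> S4 -1-> S3 -1-> S3 -1-> S3 -0-> S6 -0-> S0 -0-> S6 -0-> S0 -2-> S4 -2-> S3 -0-> S6 -0-> S0 -2-> S4  → end S4, accepted
w2: Trace: S5 -2-> S7 -1-> S2 -1-> S6 -2-> S0 -0-> S6 -0-> S0 -2-> S4 -2-> S3 -0-> S6 -1-> S5 -2-> S7 -1-> S2 -1-> S6  → end S6, accepted
w3: Trace: S5 -0-> S4 -2-> S3 -0-> S6 -2-> S0 -1-> S3 -0-> S6 -2-> S0 -0-> S6 -2-> S0 -0-> S6 -1-> S5 -2-> S7 -2-> S3 -0-> S6 -1-> S5  → end S5, accepted
w4: Trace: S5 -0-> S4 -2-> S3 -1-> S3 -0-> S6 -2-> S0 -0-> S6 -0-> S0 -2-> S4 -2-> S3 -2-> S6 -0-> S0 -1-> S3 -1-> S3 -0-> S6 -0-> S0 -2-> S4 -1-> S3 -1-> S3 -2-> S6  → end S6, accepted
w5: Trace: S5 -2-> S7 -2-> S3 -0-> S6 -2-> S0 -2-> S4 -1-> S3 -2-> S6 -1-> S5 -0-> S4 -0-> S1 -1-> S6 -0-> S0 -2-> S4 -1-> S3 -2-> S6 -2-> S0 -1-> S3 -0-> S6 -0-> S0 -0-> S6 -2-> S0 -0-> S6 -0-> S0  → end S0, rejected

w1, w2, w3, w4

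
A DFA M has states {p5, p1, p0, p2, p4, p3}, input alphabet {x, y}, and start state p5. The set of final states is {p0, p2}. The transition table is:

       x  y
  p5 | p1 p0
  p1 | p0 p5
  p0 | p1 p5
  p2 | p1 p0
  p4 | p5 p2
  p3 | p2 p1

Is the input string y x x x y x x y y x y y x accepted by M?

No

start at p5
read 'y': p5 → p0
read 'x': p0 → p1
read 'x': p1 → p0
read 'x': p0 → p1
read 'y': p1 → p5
read 'x': p5 → p1
read 'x': p1 → p0
read 'y': p0 → p5
read 'y': p5 → p0
read 'x': p0 → p1
read 'y': p1 → p5
read 'y': p5 → p0
read 'x': p0 → p1
End state p1 is not accepting.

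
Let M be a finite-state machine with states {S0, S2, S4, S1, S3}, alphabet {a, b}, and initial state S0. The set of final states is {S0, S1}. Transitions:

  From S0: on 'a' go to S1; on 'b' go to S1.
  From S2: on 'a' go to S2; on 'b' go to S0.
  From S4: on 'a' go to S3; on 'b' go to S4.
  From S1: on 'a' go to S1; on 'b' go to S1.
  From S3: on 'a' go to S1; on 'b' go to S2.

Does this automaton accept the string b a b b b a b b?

Trace: S0 -b-> S1 -a-> S1 -b-> S1 -b-> S1 -b-> S1 -a-> S1 -b-> S1 -b-> S1
End state S1 is accepting.

Yes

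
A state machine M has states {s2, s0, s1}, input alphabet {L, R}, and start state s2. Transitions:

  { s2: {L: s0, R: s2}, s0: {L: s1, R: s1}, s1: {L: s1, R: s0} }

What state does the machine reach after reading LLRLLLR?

Trace: s2 -L-> s0 -L-> s1 -R-> s0 -L-> s1 -L-> s1 -L-> s1 -R-> s0

s0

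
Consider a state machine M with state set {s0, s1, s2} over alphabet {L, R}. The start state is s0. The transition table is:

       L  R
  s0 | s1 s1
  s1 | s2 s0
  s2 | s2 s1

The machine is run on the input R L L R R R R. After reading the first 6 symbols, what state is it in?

s1

start at s0
read 'R': s0 → s1
read 'L': s1 → s2
read 'L': s2 → s2
read 'R': s2 → s1
read 'R': s1 → s0
read 'R': s0 → s1
After 6 symbols: s1.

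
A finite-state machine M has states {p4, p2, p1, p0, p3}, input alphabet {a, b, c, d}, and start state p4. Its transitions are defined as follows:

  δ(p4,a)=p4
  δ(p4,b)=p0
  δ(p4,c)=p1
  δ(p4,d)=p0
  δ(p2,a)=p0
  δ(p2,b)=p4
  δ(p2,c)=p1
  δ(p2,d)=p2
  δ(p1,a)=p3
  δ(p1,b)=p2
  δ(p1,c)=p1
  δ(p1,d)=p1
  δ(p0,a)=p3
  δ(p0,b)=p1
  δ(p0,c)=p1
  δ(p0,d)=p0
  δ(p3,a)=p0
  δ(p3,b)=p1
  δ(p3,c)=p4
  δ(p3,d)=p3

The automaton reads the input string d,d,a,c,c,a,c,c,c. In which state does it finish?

p1

p4 → p0 → p0 → p3 → p4 → p1 → p3 → p4 → p1 → p1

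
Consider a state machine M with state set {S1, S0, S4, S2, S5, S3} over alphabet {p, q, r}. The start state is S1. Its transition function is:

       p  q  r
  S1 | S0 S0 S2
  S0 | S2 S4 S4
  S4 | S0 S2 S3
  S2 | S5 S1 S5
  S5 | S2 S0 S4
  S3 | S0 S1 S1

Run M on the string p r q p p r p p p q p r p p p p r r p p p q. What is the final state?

S1 → S0 → S4 → S2 → S5 → S2 → S5 → S2 → S5 → S2 → S1 → S0 → S4 → S0 → S2 → S5 → S2 → S5 → S4 → S0 → S2 → S5 → S0

S0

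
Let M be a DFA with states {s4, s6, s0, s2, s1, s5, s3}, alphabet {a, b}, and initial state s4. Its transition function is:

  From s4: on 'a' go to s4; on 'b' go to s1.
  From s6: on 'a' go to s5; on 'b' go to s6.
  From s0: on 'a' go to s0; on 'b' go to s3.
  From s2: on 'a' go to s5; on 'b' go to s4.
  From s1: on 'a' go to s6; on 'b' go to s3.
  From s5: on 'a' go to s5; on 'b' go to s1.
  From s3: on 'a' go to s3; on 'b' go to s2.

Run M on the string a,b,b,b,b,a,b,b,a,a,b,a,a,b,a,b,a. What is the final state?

start at s4
read 'a': s4 → s4
read 'b': s4 → s1
read 'b': s1 → s3
read 'b': s3 → s2
read 'b': s2 → s4
read 'a': s4 → s4
read 'b': s4 → s1
read 'b': s1 → s3
read 'a': s3 → s3
read 'a': s3 → s3
read 'b': s3 → s2
read 'a': s2 → s5
read 'a': s5 → s5
read 'b': s5 → s1
read 'a': s1 → s6
read 'b': s6 → s6
read 'a': s6 → s5

s5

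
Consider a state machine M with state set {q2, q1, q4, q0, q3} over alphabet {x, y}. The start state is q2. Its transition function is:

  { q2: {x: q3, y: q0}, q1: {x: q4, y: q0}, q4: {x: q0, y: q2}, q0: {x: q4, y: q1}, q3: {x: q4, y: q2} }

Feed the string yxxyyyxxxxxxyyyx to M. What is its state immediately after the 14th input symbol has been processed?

q0

start at q2
read 'y': q2 → q0
read 'x': q0 → q4
read 'x': q4 → q0
read 'y': q0 → q1
read 'y': q1 → q0
read 'y': q0 → q1
read 'x': q1 → q4
read 'x': q4 → q0
read 'x': q0 → q4
read 'x': q4 → q0
read 'x': q0 → q4
read 'x': q4 → q0
read 'y': q0 → q1
read 'y': q1 → q0
After 14 symbols: q0.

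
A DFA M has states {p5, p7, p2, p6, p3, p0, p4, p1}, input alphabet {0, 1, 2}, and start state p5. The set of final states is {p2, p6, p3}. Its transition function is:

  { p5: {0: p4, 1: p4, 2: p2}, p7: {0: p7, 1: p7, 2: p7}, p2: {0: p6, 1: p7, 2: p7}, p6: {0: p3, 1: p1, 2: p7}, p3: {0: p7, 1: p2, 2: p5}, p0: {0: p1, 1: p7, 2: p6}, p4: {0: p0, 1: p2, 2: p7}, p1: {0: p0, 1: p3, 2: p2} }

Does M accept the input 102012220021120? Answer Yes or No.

p5 → p4 → p0 → p6 → p3 → p2 → p7 → p7 → p7 → p7 → p7 → p7 → p7 → p7 → p7 → p7
End state p7 is not accepting.

No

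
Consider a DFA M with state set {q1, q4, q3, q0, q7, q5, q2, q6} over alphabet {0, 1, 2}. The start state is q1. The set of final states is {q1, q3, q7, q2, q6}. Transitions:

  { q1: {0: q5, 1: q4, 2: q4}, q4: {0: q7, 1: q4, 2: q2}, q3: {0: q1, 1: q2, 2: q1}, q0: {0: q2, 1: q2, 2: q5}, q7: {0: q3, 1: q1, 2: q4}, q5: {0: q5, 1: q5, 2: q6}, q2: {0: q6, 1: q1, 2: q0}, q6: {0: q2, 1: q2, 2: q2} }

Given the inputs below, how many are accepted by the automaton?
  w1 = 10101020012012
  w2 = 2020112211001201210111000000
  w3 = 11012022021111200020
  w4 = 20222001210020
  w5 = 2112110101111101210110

2

w1: Trace: q1 -1-> q4 -0-> q7 -1-> q1 -0-> q5 -1-> q5 -0-> q5 -2-> q6 -0-> q2 -0-> q6 -1-> q2 -2-> q0 -0-> q2 -1-> q1 -2-> q4  → end q4, rejected
w2: Trace: q1 -2-> q4 -0-> q7 -2-> q4 -0-> q7 -1-> q1 -1-> q4 -2-> q2 -2-> q0 -1-> q2 -1-> q1 -0-> q5 -0-> q5 -1-> q5 -2-> q6 -0-> q2 -1-> q1 -2-> q4 -1-> q4 -0-> q7 -1-> q1 -1-> q4 -1-> q4 -0-> q7 -0-> q3 -0-> q1 -0-> q5 -0-> q5 -0-> q5  → end q5, rejected
w3: Trace: q1 -1-> q4 -1-> q4 -0-> q7 -1-> q1 -2-> q4 -0-> q7 -2-> q4 -2-> q2 -0-> q6 -2-> q2 -1-> q1 -1-> q4 -1-> q4 -1-> q4 -2-> q2 -0-> q6 -0-> q2 -0-> q6 -2-> q2 -0-> q6  → end q6, accepted
w4: Trace: q1 -2-> q4 -0-> q7 -2-> q4 -2-> q2 -2-> q0 -0-> q2 -0-> q6 -1-> q2 -2-> q0 -1-> q2 -0-> q6 -0-> q2 -2-> q0 -0-> q2  → end q2, accepted
w5: Trace: q1 -2-> q4 -1-> q4 -1-> q4 -2-> q2 -1-> q1 -1-> q4 -0-> q7 -1-> q1 -0-> q5 -1-> q5 -1-> q5 -1-> q5 -1-> q5 -1-> q5 -0-> q5 -1-> q5 -2-> q6 -1-> q2 -0-> q6 -1-> q2 -1-> q1 -0-> q5  → end q5, rejected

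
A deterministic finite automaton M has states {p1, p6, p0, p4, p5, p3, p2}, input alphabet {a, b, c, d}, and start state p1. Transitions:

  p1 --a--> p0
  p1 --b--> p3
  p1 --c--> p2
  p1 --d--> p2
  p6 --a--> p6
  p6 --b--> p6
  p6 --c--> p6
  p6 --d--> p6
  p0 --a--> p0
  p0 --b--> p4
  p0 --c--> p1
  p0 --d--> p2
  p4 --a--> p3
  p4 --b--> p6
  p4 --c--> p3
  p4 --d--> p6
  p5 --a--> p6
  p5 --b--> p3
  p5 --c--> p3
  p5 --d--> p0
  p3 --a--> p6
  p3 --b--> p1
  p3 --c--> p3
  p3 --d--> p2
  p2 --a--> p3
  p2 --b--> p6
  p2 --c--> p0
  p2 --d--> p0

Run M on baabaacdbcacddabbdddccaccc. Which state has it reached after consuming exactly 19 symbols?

p1 → p3 → p6 → p6 → p6 → p6 → p6 → p6 → p6 → p6 → p6 → p6 → p6 → p6 → p6 → p6 → p6 → p6 → p6 → p6
After 19 symbols: p6.

p6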